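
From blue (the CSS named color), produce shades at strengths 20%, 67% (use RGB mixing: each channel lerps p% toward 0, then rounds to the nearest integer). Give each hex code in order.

CSS blue is rgb(0, 0, 255).
20%: (0→0, 0→0, 255 − 51 = 204→204) → #0000cc
67%: (0→0, 0→0, 255 − 170.85 = 84.15→84) → #000054

#0000cc, #000054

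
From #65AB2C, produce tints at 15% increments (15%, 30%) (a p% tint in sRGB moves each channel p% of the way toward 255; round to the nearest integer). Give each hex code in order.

#7CB84C, #93C46B

#65AB2C is rgb(101, 171, 44).
15%: (101 + 23.1 = 124.1→124, 171 + 12.6 = 183.6→184, 44 + 31.65 = 75.65→76) → #7CB84C
30%: (101 + 46.2 = 147.2→147, 171 + 25.2 = 196.2→196, 44 + 63.3 = 107.3→107) → #93C46B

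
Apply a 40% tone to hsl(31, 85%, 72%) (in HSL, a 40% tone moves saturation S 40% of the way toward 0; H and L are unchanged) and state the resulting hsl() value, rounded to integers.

S moves 40% from 85 toward 0: 85 − 34 = 51 → 51.
H and L are unchanged.

hsl(31, 51%, 72%)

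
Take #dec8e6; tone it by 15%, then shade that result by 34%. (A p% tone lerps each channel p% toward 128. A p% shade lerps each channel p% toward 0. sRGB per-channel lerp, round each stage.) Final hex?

#897d8e

#dec8e6 is rgb(222, 200, 230).
Lerp each channel 15% toward 128:
  R: 222 + 0.15×(128−222) = 222 − 14.1 = 207.9 → 208
  G: 200 + 0.15×(128−200) = 200 − 10.8 = 189.2 → 189
  B: 230 + 0.15×(128−230) = 230 − 15.3 = 214.7 → 215
After the tone: rgb(208, 189, 215) = #d0bdd7.
Lerp each channel 34% toward 0:
  R: 208 + 0.34×(0−208) = 208 − 70.72 = 137.28 → 137
  G: 189 − 64.26 = 124.74 → 125
  B: 215 + 0.34×(0−215) = 215 − 73.1 = 141.9 → 142
rgb(137, 125, 142) = #897d8e.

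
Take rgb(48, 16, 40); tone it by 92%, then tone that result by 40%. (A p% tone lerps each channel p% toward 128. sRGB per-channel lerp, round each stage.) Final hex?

#7c7b7c

A 92% tone moves each channel 92% toward 128:
  R: 48 + 0.92×(128−48) = 48 + 73.6 = 121.6 → 122
  G: 16 + 0.92×(128−16) = 16 + 103.04 = 119.04 → 119
  B: 40 + 0.92×(128−40) = 40 + 80.96 = 120.96 → 121
After the tone: rgb(122, 119, 121) = #7a7779.
Lerp each channel 40% toward 128:
  R: 122 + 2.4 = 124.4 → 124
  G: 119 + 3.6 = 122.6 → 123
  B: 121 + 2.8 = 123.8 → 124
rgb(124, 123, 124) = #7c7b7c.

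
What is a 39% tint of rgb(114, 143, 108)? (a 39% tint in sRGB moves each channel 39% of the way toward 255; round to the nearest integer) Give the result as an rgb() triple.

A 39% tint moves each channel 39% toward 255:
  R: 114 + 0.39×(255−114) = 114 + 54.99 = 168.99 → 169
  G: 143 + 0.39×(255−143) = 143 + 43.68 = 186.68 → 187
  B: 108 + 0.39×(255−108) = 108 + 57.33 = 165.33 → 165

rgb(169, 187, 165)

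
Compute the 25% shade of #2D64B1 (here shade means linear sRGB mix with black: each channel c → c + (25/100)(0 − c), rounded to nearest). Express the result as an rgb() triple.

rgb(34, 75, 133)

#2D64B1 is rgb(45, 100, 177).
A 25% shade moves each channel 25% toward 0:
  R: 45 + 0.25×(0−45) = 45 − 11.25 = 33.75 → 34
  G: 100 + 0.25×(0−100) = 100 − 25 = 75 → 75
  B: 177 + 0.25×(0−177) = 177 − 44.25 = 132.75 → 133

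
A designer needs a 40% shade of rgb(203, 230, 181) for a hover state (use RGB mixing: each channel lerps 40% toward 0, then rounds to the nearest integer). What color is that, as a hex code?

Per channel, c → c + 0.4(0 − c):
  R: 203 + 0.4×(0−203) = 203 − 81.2 = 121.8 → 122
  G: 230 + 0.4×(0−230) = 230 − 92 = 138 → 138
  B: 181 − 72.4 = 108.6 → 109
rgb(122, 138, 109) = #7a8a6d.

#7a8a6d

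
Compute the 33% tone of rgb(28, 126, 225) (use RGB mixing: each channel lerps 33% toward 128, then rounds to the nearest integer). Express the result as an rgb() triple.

A 33% tone moves each channel 33% toward 128:
  R: 28 + 0.33×(128−28) = 28 + 33 = 61 → 61
  G: 126 + 0.33×(128−126) = 126 + 0.66 = 126.66 → 127
  B: 225 − 32.01 = 192.99 → 193

rgb(61, 127, 193)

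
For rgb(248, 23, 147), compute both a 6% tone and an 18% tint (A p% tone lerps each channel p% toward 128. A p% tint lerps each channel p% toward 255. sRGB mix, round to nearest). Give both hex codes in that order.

6% tone:
  R: 248 + 0.06×(128−248) = 248 − 7.2 = 240.8 → 241
  G: 23 + 0.06×(128−23) = 23 + 6.3 = 29.3 → 29
  B: 147 − 1.14 = 145.86 → 146
  → #f11d92
18% tint:
  R: 248 + 1.26 = 249.26 → 249
  G: 23 + 0.18×(255−23) = 23 + 41.76 = 64.76 → 65
  B: 147 + 0.18×(255−147) = 147 + 19.44 = 166.44 → 166
  → #f941a6

#f11d92, #f941a6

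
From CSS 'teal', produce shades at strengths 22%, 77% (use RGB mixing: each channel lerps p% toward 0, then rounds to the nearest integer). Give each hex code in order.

CSS teal is rgb(0, 128, 128).
22%: (0→0, 128 − 28.16 = 99.84→100, 128 − 28.16 = 99.84→100) → #006464
77%: (0→0, 128 − 98.56 = 29.44→29, 128 − 98.56 = 29.44→29) → #001d1d

#006464, #001d1d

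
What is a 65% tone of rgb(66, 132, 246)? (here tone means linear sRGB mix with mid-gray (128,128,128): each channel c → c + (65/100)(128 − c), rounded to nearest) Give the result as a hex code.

Per channel, c → c + 0.65(128 − c):
  R: 66 + 0.65×(128−66) = 66 + 40.3 = 106.3 → 106
  G: 132 − 2.6 = 129.4 → 129
  B: 246 + 0.65×(128−246) = 246 − 76.7 = 169.3 → 169
rgb(106, 129, 169) = #6A81A9.

#6A81A9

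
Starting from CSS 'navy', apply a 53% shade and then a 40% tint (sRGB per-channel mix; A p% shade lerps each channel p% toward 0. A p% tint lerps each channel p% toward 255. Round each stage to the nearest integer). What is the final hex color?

#66668A

CSS navy is rgb(0, 0, 128).
Lerp each channel 53% toward 0:
  R: 0 + 0.53×(0−0) = 0 + 0 = 0 → 0
  G: 0 + 0 = 0 → 0
  B: 128 + 0.53×(0−128) = 128 − 67.84 = 60.16 → 60
After the shade: rgb(0, 0, 60) = #00003C.
Per channel, c → c + 0.4(255 − c):
  R: 0 + 0.4×(255−0) = 0 + 102 = 102 → 102
  G: 0 + 0.4×(255−0) = 0 + 102 = 102 → 102
  B: 60 + 78 = 138 → 138
rgb(102, 102, 138) = #66668A.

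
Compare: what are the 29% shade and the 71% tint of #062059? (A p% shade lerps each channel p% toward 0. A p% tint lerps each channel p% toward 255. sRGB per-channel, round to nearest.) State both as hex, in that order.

#062059 is rgb(6, 32, 89).
29% shade:
  R: 6 + 0.29×(0−6) = 6 − 1.74 = 4.26 → 4
  G: 32 − 9.28 = 22.72 → 23
  B: 89 + 0.29×(0−89) = 89 − 25.81 = 63.19 → 63
  → #04173f
71% tint:
  R: 6 + 0.71×(255−6) = 6 + 176.79 = 182.79 → 183
  G: 32 + 158.33 = 190.33 → 190
  B: 89 + 0.71×(255−89) = 89 + 117.86 = 206.86 → 207
  → #b7becf

#04173f, #b7becf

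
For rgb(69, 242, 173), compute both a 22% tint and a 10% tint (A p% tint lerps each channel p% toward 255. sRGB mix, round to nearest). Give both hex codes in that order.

#6EF5BF, #58F3B5

22% tint:
  R: 69 + 40.92 = 109.92 → 110
  G: 242 + 0.22×(255−242) = 242 + 2.86 = 244.86 → 245
  B: 173 + 0.22×(255−173) = 173 + 18.04 = 191.04 → 191
  → #6EF5BF
10% tint:
  R: 69 + 18.6 = 87.6 → 88
  G: 242 + 0.1×(255−242) = 242 + 1.3 = 243.3 → 243
  B: 173 + 0.1×(255−173) = 173 + 8.2 = 181.2 → 181
  → #58F3B5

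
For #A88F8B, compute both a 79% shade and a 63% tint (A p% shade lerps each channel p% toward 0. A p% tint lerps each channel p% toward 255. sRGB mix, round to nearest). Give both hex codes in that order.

#A88F8B is rgb(168, 143, 139).
79% shade:
  R: 168 + 0.79×(0−168) = 168 − 132.72 = 35.28 → 35
  G: 143 − 112.97 = 30.03 → 30
  B: 139 + 0.79×(0−139) = 139 − 109.81 = 29.19 → 29
  → #231E1D
63% tint:
  R: 168 + 0.63×(255−168) = 168 + 54.81 = 222.81 → 223
  G: 143 + 0.63×(255−143) = 143 + 70.56 = 213.56 → 214
  B: 139 + 73.08 = 212.08 → 212
  → #DFD6D4

#231E1D, #DFD6D4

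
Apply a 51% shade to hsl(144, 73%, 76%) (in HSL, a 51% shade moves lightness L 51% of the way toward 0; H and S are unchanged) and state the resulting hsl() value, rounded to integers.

L moves 51% from 76 toward 0: 76 − 38.76 = 37.24 → 37.
H and S are unchanged.

hsl(144, 73%, 37%)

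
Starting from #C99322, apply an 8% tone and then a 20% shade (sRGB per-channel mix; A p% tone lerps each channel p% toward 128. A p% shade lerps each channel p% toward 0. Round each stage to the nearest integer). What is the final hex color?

#C99322 is rgb(201, 147, 34).
An 8% tone moves each channel 8% toward 128:
  R: 201 + 0.08×(128−201) = 201 − 5.84 = 195.16 → 195
  G: 147 − 1.52 = 145.48 → 145
  B: 34 + 0.08×(128−34) = 34 + 7.52 = 41.52 → 42
After the tone: rgb(195, 145, 42) = #C3912A.
Per channel, c → c + 0.2(0 − c):
  R: 195 − 39 = 156 → 156
  G: 145 + 0.2×(0−145) = 145 − 29 = 116 → 116
  B: 42 + 0.2×(0−42) = 42 − 8.4 = 33.6 → 34
rgb(156, 116, 34) = #9C7422.

#9C7422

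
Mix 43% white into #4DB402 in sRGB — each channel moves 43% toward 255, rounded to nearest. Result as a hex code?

#4DB402 is rgb(77, 180, 2).
Lerp each channel 43% toward 255:
  R: 77 + 76.54 = 153.54 → 154
  G: 180 + 0.43×(255−180) = 180 + 32.25 = 212.25 → 212
  B: 2 + 108.79 = 110.79 → 111
rgb(154, 212, 111) = #9AD46F.

#9AD46F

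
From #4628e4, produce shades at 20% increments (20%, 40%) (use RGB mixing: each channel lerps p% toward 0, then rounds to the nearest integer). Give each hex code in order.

#3820b6, #2a1889

#4628e4 is rgb(70, 40, 228).
20%: (70 − 14 = 56→56, 40 − 8 = 32→32, 228 − 45.6 = 182.4→182) → #3820b6
40%: (70 − 28 = 42→42, 40 − 16 = 24→24, 228 − 91.2 = 136.8→137) → #2a1889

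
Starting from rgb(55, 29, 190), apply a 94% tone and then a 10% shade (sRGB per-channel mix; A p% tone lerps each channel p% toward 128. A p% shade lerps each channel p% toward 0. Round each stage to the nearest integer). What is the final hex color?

#706E77

Per channel, c → c + 0.94(128 − c):
  R: 55 + 0.94×(128−55) = 55 + 68.62 = 123.62 → 124
  G: 29 + 0.94×(128−29) = 29 + 93.06 = 122.06 → 122
  B: 190 + 0.94×(128−190) = 190 − 58.28 = 131.72 → 132
After the tone: rgb(124, 122, 132) = #7C7A84.
A 10% shade moves each channel 10% toward 0:
  R: 124 − 12.4 = 111.6 → 112
  G: 122 + 0.1×(0−122) = 122 − 12.2 = 109.8 → 110
  B: 132 − 13.2 = 118.8 → 119
rgb(112, 110, 119) = #706E77.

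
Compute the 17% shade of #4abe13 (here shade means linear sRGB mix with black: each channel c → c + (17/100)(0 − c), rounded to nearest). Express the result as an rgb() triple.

rgb(61, 158, 16)

#4abe13 is rgb(74, 190, 19).
Per channel, c → c + 0.17(0 − c):
  R: 74 − 12.58 = 61.42 → 61
  G: 190 − 32.3 = 157.7 → 158
  B: 19 + 0.17×(0−19) = 19 − 3.23 = 15.77 → 16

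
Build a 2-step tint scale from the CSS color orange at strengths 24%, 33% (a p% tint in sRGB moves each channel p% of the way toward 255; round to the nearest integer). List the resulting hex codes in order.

CSS orange is rgb(255, 165, 0).
24%: (255→255, 165 + 21.6 = 186.6→187, 0 + 61.2 = 61.2→61) → #ffbb3d
33%: (255→255, 165 + 29.7 = 194.7→195, 0 + 84.15 = 84.15→84) → #ffc354

#ffbb3d, #ffc354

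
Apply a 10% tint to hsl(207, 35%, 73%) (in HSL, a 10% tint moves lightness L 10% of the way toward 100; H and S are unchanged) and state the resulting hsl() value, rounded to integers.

hsl(207, 35%, 76%)

L moves 10% from 73 toward 100: 73 + 2.7 = 75.7 → 76.
H and S are unchanged.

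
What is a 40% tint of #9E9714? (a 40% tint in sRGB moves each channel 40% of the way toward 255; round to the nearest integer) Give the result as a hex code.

#C5C172

#9E9714 is rgb(158, 151, 20).
Per channel, c → c + 0.4(255 − c):
  R: 158 + 38.8 = 196.8 → 197
  G: 151 + 0.4×(255−151) = 151 + 41.6 = 192.6 → 193
  B: 20 + 0.4×(255−20) = 20 + 94 = 114 → 114
rgb(197, 193, 114) = #C5C172.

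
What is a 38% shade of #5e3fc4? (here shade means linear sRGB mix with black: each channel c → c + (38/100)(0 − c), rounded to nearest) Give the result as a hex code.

#3a277a

#5e3fc4 is rgb(94, 63, 196).
A 38% shade moves each channel 38% toward 0:
  R: 94 − 35.72 = 58.28 → 58
  G: 63 − 23.94 = 39.06 → 39
  B: 196 + 0.38×(0−196) = 196 − 74.48 = 121.52 → 122
rgb(58, 39, 122) = #3a277a.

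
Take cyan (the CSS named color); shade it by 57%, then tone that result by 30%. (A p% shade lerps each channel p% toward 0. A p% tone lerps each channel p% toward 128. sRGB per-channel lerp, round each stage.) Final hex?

#267373

CSS cyan is rgb(0, 255, 255).
Per channel, c → c + 0.57(0 − c):
  R: 0 + 0.57×(0−0) = 0 + 0 = 0 → 0
  G: 255 − 145.35 = 109.65 → 110
  B: 255 + 0.57×(0−255) = 255 − 145.35 = 109.65 → 110
After the shade: rgb(0, 110, 110) = #006E6E.
Lerp each channel 30% toward 128:
  R: 0 + 0.3×(128−0) = 0 + 38.4 = 38.4 → 38
  G: 110 + 0.3×(128−110) = 110 + 5.4 = 115.4 → 115
  B: 110 + 0.3×(128−110) = 110 + 5.4 = 115.4 → 115
rgb(38, 115, 115) = #267373.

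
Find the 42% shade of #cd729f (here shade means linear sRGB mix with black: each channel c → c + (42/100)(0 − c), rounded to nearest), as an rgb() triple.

rgb(119, 66, 92)

#cd729f is rgb(205, 114, 159).
Per channel, c → c + 0.42(0 − c):
  R: 205 + 0.42×(0−205) = 205 − 86.1 = 118.9 → 119
  G: 114 + 0.42×(0−114) = 114 − 47.88 = 66.12 → 66
  B: 159 + 0.42×(0−159) = 159 − 66.78 = 92.22 → 92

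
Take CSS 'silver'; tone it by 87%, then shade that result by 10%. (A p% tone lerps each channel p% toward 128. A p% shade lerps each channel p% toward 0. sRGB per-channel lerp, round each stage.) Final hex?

#7a7a7a

CSS silver is rgb(192, 192, 192).
An 87% tone moves each channel 87% toward 128:
  R: 192 + 0.87×(128−192) = 192 − 55.68 = 136.32 → 136
  G: 192 + 0.87×(128−192) = 192 − 55.68 = 136.32 → 136
  B: 192 + 0.87×(128−192) = 192 − 55.68 = 136.32 → 136
After the tone: rgb(136, 136, 136) = #888888.
A 10% shade moves each channel 10% toward 0:
  R: 136 + 0.1×(0−136) = 136 − 13.6 = 122.4 → 122
  G: 136 + 0.1×(0−136) = 136 − 13.6 = 122.4 → 122
  B: 136 + 0.1×(0−136) = 136 − 13.6 = 122.4 → 122
rgb(122, 122, 122) = #7a7a7a.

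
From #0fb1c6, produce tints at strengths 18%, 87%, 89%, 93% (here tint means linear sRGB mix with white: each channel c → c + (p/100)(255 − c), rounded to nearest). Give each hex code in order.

#3abfd0, #e0f5f8, #e5f6f9, #eefafb

#0fb1c6 is rgb(15, 177, 198).
18%: (15 + 43.2 = 58.2→58, 177 + 14.04 = 191.04→191, 198 + 10.26 = 208.26→208) → #3abfd0
87%: (15 + 208.8 = 223.8→224, 177 + 67.86 = 244.86→245, 198 + 49.59 = 247.59→248) → #e0f5f8
89%: (15 + 213.6 = 228.6→229, 177 + 69.42 = 246.42→246, 198 + 50.73 = 248.73→249) → #e5f6f9
93%: (15 + 223.2 = 238.2→238, 177 + 72.54 = 249.54→250, 198 + 53.01 = 251.01→251) → #eefafb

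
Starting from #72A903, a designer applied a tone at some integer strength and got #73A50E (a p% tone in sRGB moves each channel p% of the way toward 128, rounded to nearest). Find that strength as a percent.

9%

#72A903 is rgb(114, 169, 3); #73A50E is rgb(115, 165, 14).
On the B channel (widest range): 14 ≈ 3 + (p/100)(128 − 3), so p ≈ 100×(14 − 3)/(128 − 3) = 1100/125 = 8.80.
p = 9 reproduces all three channels after rounding.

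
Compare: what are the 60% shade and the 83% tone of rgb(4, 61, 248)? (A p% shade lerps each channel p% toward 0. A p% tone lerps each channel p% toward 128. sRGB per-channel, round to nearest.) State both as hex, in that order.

#021863, #6b7594

60% shade:
  R: 4 + 0.6×(0−4) = 4 − 2.4 = 1.6 → 2
  G: 61 + 0.6×(0−61) = 61 − 36.6 = 24.4 → 24
  B: 248 + 0.6×(0−248) = 248 − 148.8 = 99.2 → 99
  → #021863
83% tone:
  R: 4 + 0.83×(128−4) = 4 + 102.92 = 106.92 → 107
  G: 61 + 55.61 = 116.61 → 117
  B: 248 + 0.83×(128−248) = 248 − 99.6 = 148.4 → 148
  → #6b7594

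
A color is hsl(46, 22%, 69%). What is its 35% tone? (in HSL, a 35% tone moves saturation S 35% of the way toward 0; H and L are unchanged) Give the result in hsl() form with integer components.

S moves 35% from 22 toward 0: 22 − 7.7 = 14.3 → 14.
H and L are unchanged.

hsl(46, 14%, 69%)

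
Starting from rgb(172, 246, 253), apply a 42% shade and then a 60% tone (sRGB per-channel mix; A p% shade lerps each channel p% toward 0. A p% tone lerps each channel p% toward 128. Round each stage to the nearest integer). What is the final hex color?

#758688

Per channel, c → c + 0.42(0 − c):
  R: 172 + 0.42×(0−172) = 172 − 72.24 = 99.76 → 100
  G: 246 + 0.42×(0−246) = 246 − 103.32 = 142.68 → 143
  B: 253 − 106.26 = 146.74 → 147
After the shade: rgb(100, 143, 147) = #648f93.
A 60% tone moves each channel 60% toward 128:
  R: 100 + 16.8 = 116.8 → 117
  G: 143 + 0.6×(128−143) = 143 − 9 = 134 → 134
  B: 147 − 11.4 = 135.6 → 136
rgb(117, 134, 136) = #758688.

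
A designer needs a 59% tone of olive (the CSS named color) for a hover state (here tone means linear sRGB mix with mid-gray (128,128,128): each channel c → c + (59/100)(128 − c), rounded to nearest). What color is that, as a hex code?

CSS olive is rgb(128, 128, 0).
Per channel, c → c + 0.59(128 − c):
  R: 128 + 0.59×(128−128) = 128 + 0 = 128 → 128
  G: 128 + 0.59×(128−128) = 128 + 0 = 128 → 128
  B: 0 + 0.59×(128−0) = 0 + 75.52 = 75.52 → 76
rgb(128, 128, 76) = #80804c.

#80804c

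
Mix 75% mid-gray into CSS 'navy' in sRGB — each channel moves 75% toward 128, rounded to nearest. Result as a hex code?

CSS navy is rgb(0, 0, 128).
Lerp each channel 75% toward 128:
  R: 0 + 96 = 96 → 96
  G: 0 + 96 = 96 → 96
  B: 128 + 0 = 128 → 128
rgb(96, 96, 128) = #606080.

#606080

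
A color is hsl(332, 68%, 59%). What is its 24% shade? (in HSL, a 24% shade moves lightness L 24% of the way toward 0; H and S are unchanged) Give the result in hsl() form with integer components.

hsl(332, 68%, 45%)

L moves 24% from 59 toward 0: 59 − 14.16 = 44.84 → 45.
H and S are unchanged.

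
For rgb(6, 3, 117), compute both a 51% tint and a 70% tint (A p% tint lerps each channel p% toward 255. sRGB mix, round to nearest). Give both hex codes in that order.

51% tint:
  R: 6 + 126.99 = 132.99 → 133
  G: 3 + 128.52 = 131.52 → 132
  B: 117 + 0.51×(255−117) = 117 + 70.38 = 187.38 → 187
  → #8584BB
70% tint:
  R: 6 + 0.7×(255−6) = 6 + 174.3 = 180.3 → 180
  G: 3 + 0.7×(255−3) = 3 + 176.4 = 179.4 → 179
  B: 117 + 0.7×(255−117) = 117 + 96.6 = 213.6 → 214
  → #B4B3D6

#8584BB, #B4B3D6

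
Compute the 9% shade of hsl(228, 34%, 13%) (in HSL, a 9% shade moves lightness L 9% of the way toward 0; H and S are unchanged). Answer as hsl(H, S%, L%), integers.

L moves 9% from 13 toward 0: 13 − 1.17 = 11.83 → 12.
H and S are unchanged.

hsl(228, 34%, 12%)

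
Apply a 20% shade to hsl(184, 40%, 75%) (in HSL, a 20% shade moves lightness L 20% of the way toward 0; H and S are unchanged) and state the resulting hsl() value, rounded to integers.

L moves 20% from 75 toward 0: 75 − 15 = 60 → 60.
H and S are unchanged.

hsl(184, 40%, 60%)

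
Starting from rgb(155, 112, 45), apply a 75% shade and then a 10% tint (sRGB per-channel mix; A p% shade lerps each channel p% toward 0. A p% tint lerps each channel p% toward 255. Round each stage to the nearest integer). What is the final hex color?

Lerp each channel 75% toward 0:
  R: 155 + 0.75×(0−155) = 155 − 116.25 = 38.75 → 39
  G: 112 + 0.75×(0−112) = 112 − 84 = 28 → 28
  B: 45 − 33.75 = 11.25 → 11
After the shade: rgb(39, 28, 11) = #271c0b.
Lerp each channel 10% toward 255:
  R: 39 + 0.1×(255−39) = 39 + 21.6 = 60.6 → 61
  G: 28 + 0.1×(255−28) = 28 + 22.7 = 50.7 → 51
  B: 11 + 0.1×(255−11) = 11 + 24.4 = 35.4 → 35
rgb(61, 51, 35) = #3d3323.

#3d3323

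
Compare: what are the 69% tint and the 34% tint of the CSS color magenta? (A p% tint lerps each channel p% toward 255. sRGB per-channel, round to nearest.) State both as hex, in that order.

CSS magenta is rgb(255, 0, 255).
69% tint:
  R: 255 + 0 = 255 → 255
  G: 0 + 0.69×(255−0) = 0 + 175.95 = 175.95 → 176
  B: 255 + 0.69×(255−255) = 255 + 0 = 255 → 255
  → #FFB0FF
34% tint:
  R: 255 + 0.34×(255−255) = 255 + 0 = 255 → 255
  G: 0 + 86.7 = 86.7 → 87
  B: 255 + 0.34×(255−255) = 255 + 0 = 255 → 255
  → #FF57FF

#FFB0FF, #FF57FF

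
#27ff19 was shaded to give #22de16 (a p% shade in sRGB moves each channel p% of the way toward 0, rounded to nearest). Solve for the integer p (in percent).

#27ff19 is rgb(39, 255, 25); #22de16 is rgb(34, 222, 22).
On the G channel (widest range): 222 ≈ 255 + (p/100)(0 − 255), so p ≈ 100×(222 − 255)/(0 − 255) = -3300/-255 = 12.94.
p = 13 reproduces all three channels after rounding.

13%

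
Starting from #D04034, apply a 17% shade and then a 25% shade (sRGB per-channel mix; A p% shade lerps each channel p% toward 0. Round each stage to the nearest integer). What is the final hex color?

#822820

#D04034 is rgb(208, 64, 52).
Per channel, c → c + 0.17(0 − c):
  R: 208 − 35.36 = 172.64 → 173
  G: 64 − 10.88 = 53.12 → 53
  B: 52 − 8.84 = 43.16 → 43
After the shade: rgb(173, 53, 43) = #AD352B.
A 25% shade moves each channel 25% toward 0:
  R: 173 − 43.25 = 129.75 → 130
  G: 53 − 13.25 = 39.75 → 40
  B: 43 + 0.25×(0−43) = 43 − 10.75 = 32.25 → 32
rgb(130, 40, 32) = #822820.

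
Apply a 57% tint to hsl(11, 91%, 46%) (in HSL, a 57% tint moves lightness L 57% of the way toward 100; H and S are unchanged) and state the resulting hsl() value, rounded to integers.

L moves 57% from 46 toward 100: 46 + 30.78 = 76.78 → 77.
H and S are unchanged.

hsl(11, 91%, 77%)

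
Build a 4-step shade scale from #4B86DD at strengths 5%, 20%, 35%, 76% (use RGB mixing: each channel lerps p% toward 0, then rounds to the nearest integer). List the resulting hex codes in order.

#4B86DD is rgb(75, 134, 221).
5%: (75 − 3.75 = 71.25→71, 134 − 6.7 = 127.3→127, 221 − 11.05 = 209.95→210) → #477FD2
20%: (75 − 15 = 60→60, 134 − 26.8 = 107.2→107, 221 − 44.2 = 176.8→177) → #3C6BB1
35%: (75 − 26.25 = 48.75→49, 134 − 46.9 = 87.1→87, 221 − 77.35 = 143.65→144) → #315790
76%: (75 − 57 = 18→18, 134 − 101.84 = 32.16→32, 221 − 167.96 = 53.04→53) → #122035

#477FD2, #3C6BB1, #315790, #122035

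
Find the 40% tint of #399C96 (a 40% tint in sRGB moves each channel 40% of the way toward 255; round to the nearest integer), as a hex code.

#88C4C0

#399C96 is rgb(57, 156, 150).
A 40% tint moves each channel 40% toward 255:
  R: 57 + 79.2 = 136.2 → 136
  G: 156 + 0.4×(255−156) = 156 + 39.6 = 195.6 → 196
  B: 150 + 42 = 192 → 192
rgb(136, 196, 192) = #88C4C0.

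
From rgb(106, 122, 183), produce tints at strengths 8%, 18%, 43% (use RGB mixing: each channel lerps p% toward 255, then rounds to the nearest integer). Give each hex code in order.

#7685BD, #8592C4, #AAB3D6

8%: (106 + 11.92 = 117.92→118, 122 + 10.64 = 132.64→133, 183 + 5.76 = 188.76→189) → #7685BD
18%: (106 + 26.82 = 132.82→133, 122 + 23.94 = 145.94→146, 183 + 12.96 = 195.96→196) → #8592C4
43%: (106 + 64.07 = 170.07→170, 122 + 57.19 = 179.19→179, 183 + 30.96 = 213.96→214) → #AAB3D6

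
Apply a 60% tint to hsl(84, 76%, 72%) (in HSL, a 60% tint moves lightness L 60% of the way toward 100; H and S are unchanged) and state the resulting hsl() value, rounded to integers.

L moves 60% from 72 toward 100: 72 + 16.8 = 88.8 → 89.
H and S are unchanged.

hsl(84, 76%, 89%)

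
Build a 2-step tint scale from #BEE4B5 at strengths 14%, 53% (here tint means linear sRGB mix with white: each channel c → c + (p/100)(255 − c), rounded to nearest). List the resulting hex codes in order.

#BEE4B5 is rgb(190, 228, 181).
14%: (190 + 9.1 = 199.1→199, 228 + 3.78 = 231.78→232, 181 + 10.36 = 191.36→191) → #C7E8BF
53%: (190 + 34.45 = 224.45→224, 228 + 14.31 = 242.31→242, 181 + 39.22 = 220.22→220) → #E0F2DC

#C7E8BF, #E0F2DC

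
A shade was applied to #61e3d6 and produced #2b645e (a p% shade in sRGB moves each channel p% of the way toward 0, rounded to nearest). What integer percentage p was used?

#61e3d6 is rgb(97, 227, 214); #2b645e is rgb(43, 100, 94).
On the G channel (widest range): 100 ≈ 227 + (p/100)(0 − 227), so p ≈ 100×(100 − 227)/(0 − 227) = -12700/-227 = 55.95.
p = 56 reproduces all three channels after rounding.

56%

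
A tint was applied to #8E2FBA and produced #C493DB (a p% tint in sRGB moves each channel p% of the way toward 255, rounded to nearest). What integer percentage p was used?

48%

#8E2FBA is rgb(142, 47, 186); #C493DB is rgb(196, 147, 219).
On the G channel (widest range): 147 ≈ 47 + (p/100)(255 − 47), so p ≈ 100×(147 − 47)/(255 − 47) = 10000/208 = 48.08.
p = 48 reproduces all three channels after rounding.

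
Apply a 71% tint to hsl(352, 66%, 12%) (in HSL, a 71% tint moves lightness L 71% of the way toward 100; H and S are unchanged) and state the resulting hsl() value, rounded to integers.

L moves 71% from 12 toward 100: 12 + 62.48 = 74.48 → 74.
H and S are unchanged.

hsl(352, 66%, 74%)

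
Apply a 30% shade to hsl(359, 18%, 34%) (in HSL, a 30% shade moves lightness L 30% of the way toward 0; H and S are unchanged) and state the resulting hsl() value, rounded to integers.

L moves 30% from 34 toward 0: 34 − 10.2 = 23.8 → 24.
H and S are unchanged.

hsl(359, 18%, 24%)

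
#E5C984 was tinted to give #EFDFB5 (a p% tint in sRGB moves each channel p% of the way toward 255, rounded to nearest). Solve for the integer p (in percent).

40%

#E5C984 is rgb(229, 201, 132); #EFDFB5 is rgb(239, 223, 181).
On the B channel (widest range): 181 ≈ 132 + (p/100)(255 − 132), so p ≈ 100×(181 − 132)/(255 − 132) = 4900/123 = 39.84.
p = 40 reproduces all three channels after rounding.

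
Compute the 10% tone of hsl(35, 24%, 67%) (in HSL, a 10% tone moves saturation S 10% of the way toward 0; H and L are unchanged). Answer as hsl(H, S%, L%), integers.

S moves 10% from 24 toward 0: 24 − 2.4 = 21.6 → 22.
H and L are unchanged.

hsl(35, 22%, 67%)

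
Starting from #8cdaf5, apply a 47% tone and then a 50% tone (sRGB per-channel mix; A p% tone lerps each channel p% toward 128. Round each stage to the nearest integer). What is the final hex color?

#8cdaf5 is rgb(140, 218, 245).
A 47% tone moves each channel 47% toward 128:
  R: 140 + 0.47×(128−140) = 140 − 5.64 = 134.36 → 134
  G: 218 + 0.47×(128−218) = 218 − 42.3 = 175.7 → 176
  B: 245 − 54.99 = 190.01 → 190
After the tone: rgb(134, 176, 190) = #86b0be.
Per channel, c → c + 0.5(128 − c):
  R: 134 + 0.5×(128−134) = 134 − 3 = 131 → 131
  G: 176 − 24 = 152 → 152
  B: 190 − 31 = 159 → 159
rgb(131, 152, 159) = #83989f.

#83989f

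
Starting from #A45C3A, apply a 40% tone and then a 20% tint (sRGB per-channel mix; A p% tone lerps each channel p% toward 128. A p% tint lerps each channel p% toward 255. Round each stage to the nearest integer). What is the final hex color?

#AB8878

#A45C3A is rgb(164, 92, 58).
A 40% tone moves each channel 40% toward 128:
  R: 164 + 0.4×(128−164) = 164 − 14.4 = 149.6 → 150
  G: 92 + 14.4 = 106.4 → 106
  B: 58 + 0.4×(128−58) = 58 + 28 = 86 → 86
After the tone: rgb(150, 106, 86) = #966A56.
Per channel, c → c + 0.2(255 − c):
  R: 150 + 0.2×(255−150) = 150 + 21 = 171 → 171
  G: 106 + 0.2×(255−106) = 106 + 29.8 = 135.8 → 136
  B: 86 + 33.8 = 119.8 → 120
rgb(171, 136, 120) = #AB8878.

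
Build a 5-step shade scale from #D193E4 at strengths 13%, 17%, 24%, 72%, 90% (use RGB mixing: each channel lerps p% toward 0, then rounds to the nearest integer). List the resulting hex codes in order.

#B680C6, #AD7ABD, #9F70AD, #3B2940, #150F17

#D193E4 is rgb(209, 147, 228).
13%: (209 − 27.17 = 181.83→182, 147 − 19.11 = 127.89→128, 228 − 29.64 = 198.36→198) → #B680C6
17%: (209 − 35.53 = 173.47→173, 147 − 24.99 = 122.01→122, 228 − 38.76 = 189.24→189) → #AD7ABD
24%: (209 − 50.16 = 158.84→159, 147 − 35.28 = 111.72→112, 228 − 54.72 = 173.28→173) → #9F70AD
72%: (209 − 150.48 = 58.52→59, 147 − 105.84 = 41.16→41, 228 − 164.16 = 63.84→64) → #3B2940
90%: (209 − 188.1 = 20.9→21, 147 − 132.3 = 14.7→15, 228 − 205.2 = 22.8→23) → #150F17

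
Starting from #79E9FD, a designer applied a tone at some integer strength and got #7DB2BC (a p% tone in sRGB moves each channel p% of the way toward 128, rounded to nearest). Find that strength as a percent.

52%

#79E9FD is rgb(121, 233, 253); #7DB2BC is rgb(125, 178, 188).
On the B channel (widest range): 188 ≈ 253 + (p/100)(128 − 253), so p ≈ 100×(188 − 253)/(128 − 253) = -6500/-125 = 52.00.
p = 52 reproduces all three channels after rounding.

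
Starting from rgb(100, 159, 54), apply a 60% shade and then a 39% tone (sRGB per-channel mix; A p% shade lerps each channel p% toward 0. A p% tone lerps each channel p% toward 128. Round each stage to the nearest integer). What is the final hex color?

#4a593f

Lerp each channel 60% toward 0:
  R: 100 + 0.6×(0−100) = 100 − 60 = 40 → 40
  G: 159 + 0.6×(0−159) = 159 − 95.4 = 63.6 → 64
  B: 54 + 0.6×(0−54) = 54 − 32.4 = 21.6 → 22
After the shade: rgb(40, 64, 22) = #284016.
A 39% tone moves each channel 39% toward 128:
  R: 40 + 0.39×(128−40) = 40 + 34.32 = 74.32 → 74
  G: 64 + 0.39×(128−64) = 64 + 24.96 = 88.96 → 89
  B: 22 + 41.34 = 63.34 → 63
rgb(74, 89, 63) = #4a593f.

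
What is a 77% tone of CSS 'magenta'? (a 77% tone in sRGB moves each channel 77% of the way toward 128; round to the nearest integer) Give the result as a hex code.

#9D639D

CSS magenta is rgb(255, 0, 255).
Per channel, c → c + 0.77(128 − c):
  R: 255 + 0.77×(128−255) = 255 − 97.79 = 157.21 → 157
  G: 0 + 0.77×(128−0) = 0 + 98.56 = 98.56 → 99
  B: 255 + 0.77×(128−255) = 255 − 97.79 = 157.21 → 157
rgb(157, 99, 157) = #9D639D.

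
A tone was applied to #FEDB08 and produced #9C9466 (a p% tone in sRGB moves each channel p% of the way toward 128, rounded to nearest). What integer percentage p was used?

#FEDB08 is rgb(254, 219, 8); #9C9466 is rgb(156, 148, 102).
On the R channel (widest range): 156 ≈ 254 + (p/100)(128 − 254), so p ≈ 100×(156 − 254)/(128 − 254) = -9800/-126 = 77.78.
p = 78 reproduces all three channels after rounding.

78%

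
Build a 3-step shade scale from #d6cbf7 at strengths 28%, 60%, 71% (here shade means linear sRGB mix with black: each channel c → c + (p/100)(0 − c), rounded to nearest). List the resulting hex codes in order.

#d6cbf7 is rgb(214, 203, 247).
28%: (214 − 59.92 = 154.08→154, 203 − 56.84 = 146.16→146, 247 − 69.16 = 177.84→178) → #9a92b2
60%: (214 − 128.4 = 85.6→86, 203 − 121.8 = 81.2→81, 247 − 148.2 = 98.8→99) → #565163
71%: (214 − 151.94 = 62.06→62, 203 − 144.13 = 58.87→59, 247 − 175.37 = 71.63→72) → #3e3b48

#9a92b2, #565163, #3e3b48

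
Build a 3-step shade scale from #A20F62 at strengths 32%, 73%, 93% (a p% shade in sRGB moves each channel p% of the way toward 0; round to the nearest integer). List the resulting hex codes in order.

#A20F62 is rgb(162, 15, 98).
32%: (162 − 51.84 = 110.16→110, 15 − 4.8 = 10.2→10, 98 − 31.36 = 66.64→67) → #6E0A43
73%: (162 − 118.26 = 43.74→44, 15 − 10.95 = 4.05→4, 98 − 71.54 = 26.46→26) → #2C041A
93%: (162 − 150.66 = 11.34→11, 15 − 13.95 = 1.05→1, 98 − 91.14 = 6.86→7) → #0B0107

#6E0A43, #2C041A, #0B0107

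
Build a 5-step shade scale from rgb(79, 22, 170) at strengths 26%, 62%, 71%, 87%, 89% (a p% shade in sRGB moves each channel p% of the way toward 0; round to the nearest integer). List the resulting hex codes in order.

26%: (79 − 20.54 = 58.46→58, 22 − 5.72 = 16.28→16, 170 − 44.2 = 125.8→126) → #3A107E
62%: (79 − 48.98 = 30.02→30, 22 − 13.64 = 8.36→8, 170 − 105.4 = 64.6→65) → #1E0841
71%: (79 − 56.09 = 22.91→23, 22 − 15.62 = 6.38→6, 170 − 120.7 = 49.3→49) → #170631
87%: (79 − 68.73 = 10.27→10, 22 − 19.14 = 2.86→3, 170 − 147.9 = 22.1→22) → #0A0316
89%: (79 − 70.31 = 8.69→9, 22 − 19.58 = 2.42→2, 170 − 151.3 = 18.7→19) → #090213

#3A107E, #1E0841, #170631, #0A0316, #090213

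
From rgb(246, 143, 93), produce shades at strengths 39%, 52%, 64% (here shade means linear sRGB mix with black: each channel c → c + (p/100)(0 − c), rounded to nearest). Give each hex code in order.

39%: (246 − 95.94 = 150.06→150, 143 − 55.77 = 87.23→87, 93 − 36.27 = 56.73→57) → #965739
52%: (246 − 127.92 = 118.08→118, 143 − 74.36 = 68.64→69, 93 − 48.36 = 44.64→45) → #76452d
64%: (246 − 157.44 = 88.56→89, 143 − 91.52 = 51.48→51, 93 − 59.52 = 33.48→33) → #593321

#965739, #76452d, #593321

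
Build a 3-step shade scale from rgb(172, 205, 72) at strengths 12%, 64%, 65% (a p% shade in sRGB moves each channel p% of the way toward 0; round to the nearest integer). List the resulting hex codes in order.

12%: (172 − 20.64 = 151.36→151, 205 − 24.6 = 180.4→180, 72 − 8.64 = 63.36→63) → #97B43F
64%: (172 − 110.08 = 61.92→62, 205 − 131.2 = 73.8→74, 72 − 46.08 = 25.92→26) → #3E4A1A
65%: (172 − 111.8 = 60.2→60, 205 − 133.25 = 71.75→72, 72 − 46.8 = 25.2→25) → #3C4819

#97B43F, #3E4A1A, #3C4819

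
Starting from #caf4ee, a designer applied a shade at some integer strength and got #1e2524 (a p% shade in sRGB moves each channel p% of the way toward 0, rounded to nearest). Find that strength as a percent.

#caf4ee is rgb(202, 244, 238); #1e2524 is rgb(30, 37, 36).
On the G channel (widest range): 37 ≈ 244 + (p/100)(0 − 244), so p ≈ 100×(37 − 244)/(0 − 244) = -20700/-244 = 84.84.
p = 85 reproduces all three channels after rounding.

85%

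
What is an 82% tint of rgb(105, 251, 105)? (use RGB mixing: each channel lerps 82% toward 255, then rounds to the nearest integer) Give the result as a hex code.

Lerp each channel 82% toward 255:
  R: 105 + 123 = 228 → 228
  G: 251 + 0.82×(255−251) = 251 + 3.28 = 254.28 → 254
  B: 105 + 123 = 228 → 228
rgb(228, 254, 228) = #e4fee4.

#e4fee4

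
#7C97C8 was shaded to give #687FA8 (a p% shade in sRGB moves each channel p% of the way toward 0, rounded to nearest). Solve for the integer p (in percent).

#7C97C8 is rgb(124, 151, 200); #687FA8 is rgb(104, 127, 168).
On the B channel (widest range): 168 ≈ 200 + (p/100)(0 − 200), so p ≈ 100×(168 − 200)/(0 − 200) = -3200/-200 = 16.00.
p = 16 reproduces all three channels after rounding.

16%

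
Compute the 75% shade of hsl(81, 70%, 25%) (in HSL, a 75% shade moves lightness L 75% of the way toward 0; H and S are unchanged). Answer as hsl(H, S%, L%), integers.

hsl(81, 70%, 6%)

L moves 75% from 25 toward 0: 25 − 18.75 = 6.25 → 6.
H and S are unchanged.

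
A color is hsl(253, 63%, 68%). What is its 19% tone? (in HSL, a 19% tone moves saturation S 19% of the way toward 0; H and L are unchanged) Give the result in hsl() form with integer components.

S moves 19% from 63 toward 0: 63 − 11.97 = 51.03 → 51.
H and L are unchanged.

hsl(253, 51%, 68%)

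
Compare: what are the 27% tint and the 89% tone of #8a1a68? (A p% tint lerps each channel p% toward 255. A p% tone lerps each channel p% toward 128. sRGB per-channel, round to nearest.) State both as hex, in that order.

#8a1a68 is rgb(138, 26, 104).
27% tint:
  R: 138 + 31.59 = 169.59 → 170
  G: 26 + 61.83 = 87.83 → 88
  B: 104 + 40.77 = 144.77 → 145
  → #aa5891
89% tone:
  R: 138 + 0.89×(128−138) = 138 − 8.9 = 129.1 → 129
  G: 26 + 0.89×(128−26) = 26 + 90.78 = 116.78 → 117
  B: 104 + 0.89×(128−104) = 104 + 21.36 = 125.36 → 125
  → #81757d

#aa5891, #81757d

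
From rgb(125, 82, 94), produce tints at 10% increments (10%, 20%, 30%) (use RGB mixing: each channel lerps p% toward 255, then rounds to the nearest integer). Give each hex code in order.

#8a636e, #97757e, #a4868e

10%: (125 + 13 = 138→138, 82 + 17.3 = 99.3→99, 94 + 16.1 = 110.1→110) → #8a636e
20%: (125 + 26 = 151→151, 82 + 34.6 = 116.6→117, 94 + 32.2 = 126.2→126) → #97757e
30%: (125 + 39 = 164→164, 82 + 51.9 = 133.9→134, 94 + 48.3 = 142.3→142) → #a4868e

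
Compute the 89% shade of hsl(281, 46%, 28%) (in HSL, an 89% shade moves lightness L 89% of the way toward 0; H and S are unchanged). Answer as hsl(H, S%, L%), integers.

hsl(281, 46%, 3%)

L moves 89% from 28 toward 0: 28 − 24.92 = 3.08 → 3.
H and S are unchanged.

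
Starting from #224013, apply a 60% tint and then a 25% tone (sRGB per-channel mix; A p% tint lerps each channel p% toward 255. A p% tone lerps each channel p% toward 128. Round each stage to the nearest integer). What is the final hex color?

#224013 is rgb(34, 64, 19).
A 60% tint moves each channel 60% toward 255:
  R: 34 + 0.6×(255−34) = 34 + 132.6 = 166.6 → 167
  G: 64 + 114.6 = 178.6 → 179
  B: 19 + 141.6 = 160.6 → 161
After the tint: rgb(167, 179, 161) = #A7B3A1.
Lerp each channel 25% toward 128:
  R: 167 − 9.75 = 157.25 → 157
  G: 179 − 12.75 = 166.25 → 166
  B: 161 − 8.25 = 152.75 → 153
rgb(157, 166, 153) = #9DA699.

#9DA699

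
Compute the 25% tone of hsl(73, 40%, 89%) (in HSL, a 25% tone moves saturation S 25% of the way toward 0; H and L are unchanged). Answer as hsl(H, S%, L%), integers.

hsl(73, 30%, 89%)

S moves 25% from 40 toward 0: 40 − 10 = 30 → 30.
H and L are unchanged.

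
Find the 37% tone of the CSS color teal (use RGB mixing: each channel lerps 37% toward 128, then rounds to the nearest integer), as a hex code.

CSS teal is rgb(0, 128, 128).
A 37% tone moves each channel 37% toward 128:
  R: 0 + 47.36 = 47.36 → 47
  G: 128 + 0.37×(128−128) = 128 + 0 = 128 → 128
  B: 128 + 0.37×(128−128) = 128 + 0 = 128 → 128
rgb(47, 128, 128) = #2F8080.

#2F8080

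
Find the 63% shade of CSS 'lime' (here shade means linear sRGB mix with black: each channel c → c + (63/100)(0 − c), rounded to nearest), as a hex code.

#005E00

CSS lime is rgb(0, 255, 0).
Per channel, c → c + 0.63(0 − c):
  R: 0 + 0 = 0 → 0
  G: 255 + 0.63×(0−255) = 255 − 160.65 = 94.35 → 94
  B: 0 + 0.63×(0−0) = 0 + 0 = 0 → 0
rgb(0, 94, 0) = #005E00.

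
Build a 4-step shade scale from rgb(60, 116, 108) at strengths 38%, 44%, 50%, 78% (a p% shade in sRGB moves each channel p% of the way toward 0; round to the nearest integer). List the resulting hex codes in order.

#254843, #22413c, #1e3a36, #0d1a18

38%: (60 − 22.8 = 37.2→37, 116 − 44.08 = 71.92→72, 108 − 41.04 = 66.96→67) → #254843
44%: (60 − 26.4 = 33.6→34, 116 − 51.04 = 64.96→65, 108 − 47.52 = 60.48→60) → #22413c
50%: (60 − 30 = 30→30, 116 − 58 = 58→58, 108 − 54 = 54→54) → #1e3a36
78%: (60 − 46.8 = 13.2→13, 116 − 90.48 = 25.52→26, 108 − 84.24 = 23.76→24) → #0d1a18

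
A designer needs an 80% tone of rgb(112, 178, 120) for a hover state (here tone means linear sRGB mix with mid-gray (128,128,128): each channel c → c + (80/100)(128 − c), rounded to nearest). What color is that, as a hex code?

Per channel, c → c + 0.8(128 − c):
  R: 112 + 0.8×(128−112) = 112 + 12.8 = 124.8 → 125
  G: 178 + 0.8×(128−178) = 178 − 40 = 138 → 138
  B: 120 + 0.8×(128−120) = 120 + 6.4 = 126.4 → 126
rgb(125, 138, 126) = #7D8A7E.

#7D8A7E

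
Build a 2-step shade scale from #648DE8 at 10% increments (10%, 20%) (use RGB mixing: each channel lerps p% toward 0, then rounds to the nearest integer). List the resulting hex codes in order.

#5A7FD1, #5071BA

#648DE8 is rgb(100, 141, 232).
10%: (100 − 10 = 90→90, 141 − 14.1 = 126.9→127, 232 − 23.2 = 208.8→209) → #5A7FD1
20%: (100 − 20 = 80→80, 141 − 28.2 = 112.8→113, 232 − 46.4 = 185.6→186) → #5071BA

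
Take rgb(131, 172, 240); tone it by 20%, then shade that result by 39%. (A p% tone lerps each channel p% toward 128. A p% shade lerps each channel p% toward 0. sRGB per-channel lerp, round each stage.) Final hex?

#4F6385

A 20% tone moves each channel 20% toward 128:
  R: 131 + 0.2×(128−131) = 131 − 0.6 = 130.4 → 130
  G: 172 + 0.2×(128−172) = 172 − 8.8 = 163.2 → 163
  B: 240 + 0.2×(128−240) = 240 − 22.4 = 217.6 → 218
After the tone: rgb(130, 163, 218) = #82A3DA.
Lerp each channel 39% toward 0:
  R: 130 − 50.7 = 79.3 → 79
  G: 163 − 63.57 = 99.43 → 99
  B: 218 − 85.02 = 132.98 → 133
rgb(79, 99, 133) = #4F6385.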